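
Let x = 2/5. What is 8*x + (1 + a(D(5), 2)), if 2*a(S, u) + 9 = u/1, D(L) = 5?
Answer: 7/10 ≈ 0.70000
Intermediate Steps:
x = 2/5 (x = 2*(1/5) = 2/5 ≈ 0.40000)
a(S, u) = -9/2 + u/2 (a(S, u) = -9/2 + (u/1)/2 = -9/2 + (u*1)/2 = -9/2 + u/2)
8*x + (1 + a(D(5), 2)) = 8*(2/5) + (1 + (-9/2 + (1/2)*2)) = 16/5 + (1 + (-9/2 + 1)) = 16/5 + (1 - 7/2) = 16/5 - 5/2 = 7/10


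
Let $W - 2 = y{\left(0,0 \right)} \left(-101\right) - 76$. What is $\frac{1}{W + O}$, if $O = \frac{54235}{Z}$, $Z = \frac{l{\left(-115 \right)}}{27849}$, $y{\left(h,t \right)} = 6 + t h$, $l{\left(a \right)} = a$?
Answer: $- \frac{23}{302093743} \approx -7.6135 \cdot 10^{-8}$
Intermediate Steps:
$y{\left(h,t \right)} = 6 + h t$
$Z = - \frac{115}{27849} \approx -0.0041294$
$W = -680$ ($W = 2 + \left(\left(6 + 0 \cdot 0\right) \left(-101\right) - 76\right) = 2 + \left(\left(6 + 0\right) \left(-101\right) - 76\right) = 2 + \left(6 \left(-101\right) - 76\right) = 2 - 682 = -680$)
$O = - \frac{302078103}{23}$ ($O = \frac{54235}{- \frac{115}{27849}} = 54235 \left(- \frac{27849}{115}\right) = - \frac{302078103}{23} \approx -1.3134 \cdot 10^{7}$)
$\frac{1}{W + O} = \frac{1}{-680 - \frac{302078103}{23}} = \frac{1}{- \frac{302093743}{23}} = - \frac{23}{302093743}$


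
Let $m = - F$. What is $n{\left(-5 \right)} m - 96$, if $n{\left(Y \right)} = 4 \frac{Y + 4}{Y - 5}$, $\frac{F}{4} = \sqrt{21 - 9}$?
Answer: $-96 - \frac{16 \sqrt{3}}{5} \approx -101.54$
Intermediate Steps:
$F = 8 \sqrt{3}$ ($F = 4 \sqrt{21 - 9} = 4 \sqrt{12} = 4 \cdot 2 \sqrt{3} = 8 \sqrt{3} \approx 13.856$)
$m = - 8 \sqrt{3} \approx -13.856$
$n{\left(Y \right)} = \frac{4 \left(4 + Y\right)}{-5 + Y}$ ($n{\left(Y \right)} = 4 \frac{4 + Y}{-5 + Y} = \frac{4 \left(4 + Y\right)}{-5 + Y}$)
$n{\left(-5 \right)} m - 96 = \frac{4 \left(4 - 5\right)}{-5 - 5} \left(- 8 \sqrt{3}\right) - 96 = 4 \frac{1}{-10} \left(-1\right) \left(- 8 \sqrt{3}\right) - 96 = 4 \left(- \frac{1}{10}\right) \left(-1\right) \left(- 8 \sqrt{3}\right) - 96 = \frac{2 \left(- 8 \sqrt{3}\right)}{5} - 96 = - \frac{16 \sqrt{3}}{5} - 96 = -96 - \frac{16 \sqrt{3}}{5}$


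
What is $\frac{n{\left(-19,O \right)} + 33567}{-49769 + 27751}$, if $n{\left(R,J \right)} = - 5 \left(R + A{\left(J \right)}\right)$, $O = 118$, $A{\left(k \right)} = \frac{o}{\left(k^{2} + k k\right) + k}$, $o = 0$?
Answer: $- \frac{16831}{11009} \approx -1.5288$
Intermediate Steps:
$A{\left(k \right)} = 0$ ($A{\left(k \right)} = \frac{0}{\left(k^{2} + k k\right) + k} = \frac{0}{\left(k^{2} + k^{2}\right) + k} = \frac{0}{2 k^{2} + k} = \frac{0}{k + 2 k^{2}} = 0$)
$n{\left(R,J \right)} = - 5 R$ ($n{\left(R,J \right)} = - 5 \left(R + 0\right) = - 5 R$)
$\frac{n{\left(-19,O \right)} + 33567}{-49769 + 27751} = \frac{\left(-5\right) \left(-19\right) + 33567}{-49769 + 27751} = \frac{95 + 33567}{-22018} = 33662 \left(- \frac{1}{22018}\right) = - \frac{16831}{11009}$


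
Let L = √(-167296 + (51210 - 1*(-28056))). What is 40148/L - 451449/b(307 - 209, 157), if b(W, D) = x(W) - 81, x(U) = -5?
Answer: 451449/86 - 20074*I*√88030/44015 ≈ 5249.4 - 135.32*I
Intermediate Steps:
b(W, D) = -86 (b(W, D) = -5 - 81 = -86)
L = I*√88030 (L = √(-167296 + (51210 + 28056)) = √(-167296 + 79266) = √(-88030) = I*√88030 ≈ 296.7*I)
40148/L - 451449/b(307 - 209, 157) = 40148/((I*√88030)) - 451449/(-86) = 40148*(-I*√88030/88030) - 451449*(-1/86) = -20074*I*√88030/44015 + 451449/86 = 451449/86 - 20074*I*√88030/44015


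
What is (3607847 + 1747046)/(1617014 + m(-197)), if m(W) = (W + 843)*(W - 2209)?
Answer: 5354893/62738 ≈ 85.353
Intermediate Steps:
m(W) = (-2209 + W)*(843 + W) (m(W) = (843 + W)*(-2209 + W) = (-2209 + W)*(843 + W))
(3607847 + 1747046)/(1617014 + m(-197)) = (3607847 + 1747046)/(1617014 + (-1862187 + (-197)² - 1366*(-197))) = 5354893/(1617014 + (-1862187 + 38809 + 269102)) = 5354893/(1617014 - 1554276) = 5354893/62738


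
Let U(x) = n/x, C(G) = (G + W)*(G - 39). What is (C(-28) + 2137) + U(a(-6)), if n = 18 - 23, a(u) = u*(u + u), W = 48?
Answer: 57379/72 ≈ 796.93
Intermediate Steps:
a(u) = 2*u**2 (a(u) = u*(2*u) = 2*u**2)
C(G) = (-39 + G)*(48 + G) (C(G) = (G + 48)*(G - 39) = (48 + G)*(-39 + G) = (-39 + G)*(48 + G))
n = -5
U(x) = -5/x
(C(-28) + 2137) + U(a(-6)) = ((-1872 + (-28)**2 + 9*(-28)) + 2137) - 5/(2*(-6)**2) = ((-1872 + 784 - 252) + 2137) - 5/(2*36) = (-1340 + 2137) - 5/72 = 797 - 5*1/72 = 797 - 5/72 = 57379/72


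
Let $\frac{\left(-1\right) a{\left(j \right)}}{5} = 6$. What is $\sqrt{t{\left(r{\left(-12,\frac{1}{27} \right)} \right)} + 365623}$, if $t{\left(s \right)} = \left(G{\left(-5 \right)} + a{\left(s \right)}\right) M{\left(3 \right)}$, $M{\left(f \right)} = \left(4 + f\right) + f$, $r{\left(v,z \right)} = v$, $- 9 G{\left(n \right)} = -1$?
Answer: $\frac{\sqrt{3287917}}{3} \approx 604.42$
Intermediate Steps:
$G{\left(n \right)} = \frac{1}{9}$ ($G{\left(n \right)} = \left(- \frac{1}{9}\right) \left(-1\right) = \frac{1}{9}$)
$M{\left(f \right)} = 4 + 2 f$
$a{\left(j \right)} = -30$ ($a{\left(j \right)} = \left(-5\right) 6 = -30$)
$t{\left(s \right)} = - \frac{2690}{9}$ ($t{\left(s \right)} = \left(\frac{1}{9} - 30\right) \left(4 + 2 \cdot 3\right) = - \frac{269 \left(4 + 6\right)}{9} = \left(- \frac{269}{9}\right) 10 = - \frac{2690}{9}$)
$\sqrt{t{\left(r{\left(-12,\frac{1}{27} \right)} \right)} + 365623} = \sqrt{- \frac{2690}{9} + 365623} = \sqrt{\frac{3287917}{9}} = \frac{\sqrt{3287917}}{3}$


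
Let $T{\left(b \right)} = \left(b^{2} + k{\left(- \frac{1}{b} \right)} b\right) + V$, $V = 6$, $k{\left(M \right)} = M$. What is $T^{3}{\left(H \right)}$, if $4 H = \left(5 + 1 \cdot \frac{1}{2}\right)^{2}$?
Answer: $\frac{4035627074961}{16777216} \approx 2.4054 \cdot 10^{5}$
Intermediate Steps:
$H = \frac{121}{16}$ ($H = \frac{\left(5 + 1 \cdot \frac{1}{2}\right)^{2}}{4} = \frac{\left(5 + \frac{1}{2}\right)^{2}}{4} = \frac{\left(\frac{11}{2}\right)^{2}}{4} = \frac{1}{4} \cdot \frac{121}{4} = \frac{121}{16} \approx 7.5625$)
$T{\left(b \right)} = 5 + b^{2}$ ($T{\left(b \right)} = \left(b^{2} + - \frac{1}{b} b\right) + 6 = \left(b^{2} - 1\right) + 6 = \left(-1 + b^{2}\right) + 6 = 5 + b^{2}$)
$T^{3}{\left(H \right)} = \left(5 + \left(\frac{121}{16}\right)^{2}\right)^{3} = \left(5 + \frac{14641}{256}\right)^{3} = \left(\frac{15921}{256}\right)^{3} = \frac{4035627074961}{16777216}$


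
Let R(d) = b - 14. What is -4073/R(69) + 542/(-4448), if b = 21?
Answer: -9060249/15568 ≈ -581.98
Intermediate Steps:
R(d) = 7 (R(d) = 21 - 14 = 7)
-4073/R(69) + 542/(-4448) = -4073/7 + 542/(-4448) = -4073*⅐ + 542*(-1/4448) = -4073/7 - 271/2224 = -9060249/15568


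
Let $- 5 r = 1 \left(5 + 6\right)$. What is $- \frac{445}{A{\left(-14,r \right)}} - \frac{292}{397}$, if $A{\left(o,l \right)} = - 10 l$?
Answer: $- \frac{183089}{8734} \approx -20.963$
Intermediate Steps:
$r = - \frac{11}{5}$ ($r = - \frac{1 \left(5 + 6\right)}{5} = - \frac{1 \cdot 11}{5} = \left(- \frac{1}{5}\right) 11 = - \frac{11}{5} \approx -2.2$)
$- \frac{445}{A{\left(-14,r \right)}} - \frac{292}{397} = - \frac{445}{\left(-10\right) \left(- \frac{11}{5}\right)} - \frac{292}{397} = - \frac{445}{22} - \frac{292}{397} = - \frac{183089}{8734}$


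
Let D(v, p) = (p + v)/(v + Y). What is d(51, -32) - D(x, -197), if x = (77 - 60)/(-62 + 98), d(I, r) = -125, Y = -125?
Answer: -567450/4483 ≈ -126.58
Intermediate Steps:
x = 17/36 ≈ 0.47222
D(v, p) = (p + v)/(-125 + v) (D(v, p) = (p + v)/(v - 125) = (p + v)/(-125 + v))
d(51, -32) - D(x, -197) = -125 - (-197 + 17/36)/(-125 + 17/36) = -125 - (-7075)/((-4483/36)*36) = -125 - (-36)*(-7075)/(4483*36) = -125 - 1*7075/4483 = -125 - 7075/4483 = -567450/4483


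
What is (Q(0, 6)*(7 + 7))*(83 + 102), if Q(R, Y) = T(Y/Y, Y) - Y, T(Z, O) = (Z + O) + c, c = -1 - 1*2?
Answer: -5180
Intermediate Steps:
c = -3 (c = -1 - 2 = -3)
T(Z, O) = -3 + O + Z (T(Z, O) = (Z + O) - 3 = (O + Z) - 3 = -3 + O + Z)
Q(R, Y) = -2 (Q(R, Y) = (-3 + Y + Y/Y) - Y = (-3 + Y + 1) - Y = (-2 + Y) - Y = -2)
(Q(0, 6)*(7 + 7))*(83 + 102) = (-2*(7 + 7))*(83 + 102) = -2*14*185 = -28*185 = -5180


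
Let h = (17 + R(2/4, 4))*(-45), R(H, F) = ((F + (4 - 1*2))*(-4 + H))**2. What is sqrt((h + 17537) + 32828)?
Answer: sqrt(29755) ≈ 172.50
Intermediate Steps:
R(H, F) = (-4 + H)**2*(2 + F)**2 (R(H, F) = ((F + (4 - 2))*(-4 + H))**2 = ((F + 2)*(-4 + H))**2 = ((2 + F)*(-4 + H))**2 = ((-4 + H)*(2 + F))**2 = (-4 + H)**2*(2 + F)**2)
h = -20610 (h = (17 + (-4 + 2/4)**2*(2 + 4)**2)*(-45) = (17 + (-4 + 2*(1/4))**2*6**2)*(-45) = (17 + (-4 + 1/2)**2*36)*(-45) = (17 + (-7/2)**2*36)*(-45) = (17 + (49/4)*36)*(-45) = (17 + 441)*(-45) = 458*(-45) = -20610)
sqrt((h + 17537) + 32828) = sqrt((-20610 + 17537) + 32828) = sqrt(-3073 + 32828) = sqrt(29755)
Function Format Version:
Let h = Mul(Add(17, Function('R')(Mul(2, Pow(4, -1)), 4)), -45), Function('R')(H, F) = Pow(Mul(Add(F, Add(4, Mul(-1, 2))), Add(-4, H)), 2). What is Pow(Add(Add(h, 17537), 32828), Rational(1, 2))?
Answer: Pow(29755, Rational(1, 2)) ≈ 172.50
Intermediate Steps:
Function('R')(H, F) = Mul(Pow(Add(-4, H), 2), Pow(Add(2, F), 2)) (Function('R')(H, F) = Pow(Mul(Add(F, Add(4, -2)), Add(-4, H)), 2) = Pow(Mul(Add(F, 2), Add(-4, H)), 2) = Pow(Mul(Add(2, F), Add(-4, H)), 2) = Pow(Mul(Add(-4, H), Add(2, F)), 2) = Mul(Pow(Add(-4, H), 2), Pow(Add(2, F), 2)))
h = -20610 (h = Mul(Add(17, Mul(Pow(Add(-4, Mul(2, Pow(4, -1))), 2), Pow(Add(2, 4), 2))), -45) = Mul(Add(17, Mul(Pow(Add(-4, Mul(2, Rational(1, 4))), 2), Pow(6, 2))), -45) = Mul(Add(17, Mul(Pow(Add(-4, Rational(1, 2)), 2), 36)), -45) = Mul(Add(17, Mul(Pow(Rational(-7, 2), 2), 36)), -45) = Mul(Add(17, Mul(Rational(49, 4), 36)), -45) = Mul(Add(17, 441), -45) = Mul(458, -45) = -20610)
Pow(Add(Add(h, 17537), 32828), Rational(1, 2)) = Pow(Add(Add(-20610, 17537), 32828), Rational(1, 2)) = Pow(Add(-3073, 32828), Rational(1, 2)) = Pow(29755, Rational(1, 2))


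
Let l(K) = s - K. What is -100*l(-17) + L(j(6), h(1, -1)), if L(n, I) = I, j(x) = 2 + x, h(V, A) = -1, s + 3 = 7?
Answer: -2101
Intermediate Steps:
s = 4 (s = -3 + 7 = 4)
l(K) = 4 - K
-100*l(-17) + L(j(6), h(1, -1)) = -100*(4 - 1*(-17)) - 1 = -100*(4 + 17) - 1 = -100*21 - 1 = -2100 - 1 = -2101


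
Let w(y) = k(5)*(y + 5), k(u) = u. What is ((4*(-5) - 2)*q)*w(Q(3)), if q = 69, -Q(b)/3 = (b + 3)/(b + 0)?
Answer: 7590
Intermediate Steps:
Q(b) = -3*(3 + b)/b (Q(b) = -3*(b + 3)/(b + 0) = -3*(3 + b)/b)
w(y) = 25 + 5*y (w(y) = 5*(y + 5) = 5*(5 + y) = 25 + 5*y)
((4*(-5) - 2)*q)*w(Q(3)) = ((4*(-5) - 2)*69)*(25 + 5*(-3 - 9/3)) = ((-20 - 2)*69)*(25 + 5*(-3 - 9*⅓)) = (-22*69)*(25 + 5*(-3 - 3)) = -1518*(25 + 5*(-6)) = -1518*(25 - 30) = -1518*(-5) = 7590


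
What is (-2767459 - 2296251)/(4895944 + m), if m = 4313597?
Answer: -5063710/9209541 ≈ -0.54983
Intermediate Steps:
(-2767459 - 2296251)/(4895944 + m) = (-2767459 - 2296251)/(4895944 + 4313597) = -5063710/9209541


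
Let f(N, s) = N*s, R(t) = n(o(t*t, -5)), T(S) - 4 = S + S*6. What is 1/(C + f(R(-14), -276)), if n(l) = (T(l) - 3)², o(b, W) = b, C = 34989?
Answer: -1/520260615 ≈ -1.9221e-9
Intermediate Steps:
T(S) = 4 + 7*S (T(S) = 4 + (S + S*6) = 4 + (S + 6*S) = 4 + 7*S)
n(l) = (1 + 7*l)² (n(l) = ((4 + 7*l) - 3)² = (1 + 7*l)²)
R(t) = (1 + 7*t²)² (R(t) = (1 + 7*(t*t))² = (1 + 7*t²)²)
1/(C + f(R(-14), -276)) = 1/(34989 + (1 + 7*(-14)²)²*(-276)) = 1/(34989 + (1 + 7*196)²*(-276)) = 1/(34989 + (1 + 1372)²*(-276)) = 1/(34989 + 1373²*(-276)) = 1/(34989 + 1885129*(-276)) = 1/(34989 - 520295604) = 1/(-520260615) = -1/520260615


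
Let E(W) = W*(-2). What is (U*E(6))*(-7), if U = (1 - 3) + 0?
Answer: -168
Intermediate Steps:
E(W) = -2*W
U = -2 (U = -2 + 0 = -2)
(U*E(6))*(-7) = -(-4)*6*(-7) = -2*(-12)*(-7) = 24*(-7) = -168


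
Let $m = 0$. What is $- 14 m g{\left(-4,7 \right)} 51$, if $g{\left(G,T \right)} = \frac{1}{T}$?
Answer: $0$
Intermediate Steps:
$- 14 m g{\left(-4,7 \right)} 51 = \frac{\left(-14\right) 0}{7} \cdot 51 = 0 \cdot \frac{1}{7} \cdot 51 = 0 \cdot 51 = 0$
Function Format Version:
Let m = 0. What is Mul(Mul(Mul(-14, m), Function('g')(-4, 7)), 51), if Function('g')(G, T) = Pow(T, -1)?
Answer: 0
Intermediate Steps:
Mul(Mul(Mul(-14, m), Function('g')(-4, 7)), 51) = Mul(Mul(Mul(-14, 0), Pow(7, -1)), 51) = Mul(Mul(0, Rational(1, 7)), 51) = Mul(0, 51) = 0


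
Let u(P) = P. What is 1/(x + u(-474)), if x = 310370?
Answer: 1/309896 ≈ 3.2269e-6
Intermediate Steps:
1/(x + u(-474)) = 1/(310370 - 474) = 1/309896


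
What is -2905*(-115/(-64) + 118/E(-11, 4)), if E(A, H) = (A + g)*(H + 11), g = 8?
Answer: 1381037/576 ≈ 2397.6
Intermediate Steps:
E(A, H) = (8 + A)*(11 + H) (E(A, H) = (A + 8)*(H + 11) = (8 + A)*(11 + H))
-2905*(-115/(-64) + 118/E(-11, 4)) = -2905*(-115/(-64) + 118/(88 + 8*4 + 11*(-11) - 11*4)) = -2905*(-115*(-1/64) + 118/(88 + 32 - 121 - 44)) = -2905*(115/64 + 118/(-45)) = -2905*(115/64 + 118*(-1/45)) = -2905*(115/64 - 118/45) = -2905*(-2377/2880) = 1381037/576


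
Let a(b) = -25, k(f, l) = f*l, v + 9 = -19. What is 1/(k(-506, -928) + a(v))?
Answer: 1/469543 ≈ 2.1297e-6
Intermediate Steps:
v = -28 (v = -9 - 19 = -28)
1/(k(-506, -928) + a(v)) = 1/(-506*(-928) - 25) = 1/(469568 - 25) = 1/469543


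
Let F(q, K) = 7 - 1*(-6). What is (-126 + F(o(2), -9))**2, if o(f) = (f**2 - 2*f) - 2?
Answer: 12769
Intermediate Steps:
o(f) = -2 + f**2 - 2*f
F(q, K) = 13 (F(q, K) = 7 + 6 = 13)
(-126 + F(o(2), -9))**2 = (-126 + 13)**2 = (-113)**2 = 12769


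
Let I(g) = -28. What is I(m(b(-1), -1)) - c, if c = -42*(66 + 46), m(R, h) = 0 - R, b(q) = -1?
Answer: 4676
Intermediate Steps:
m(R, h) = -R
c = -4704 (c = -42*112 = -4704)
I(m(b(-1), -1)) - c = -28 - 1*(-4704) = -28 + 4704 = 4676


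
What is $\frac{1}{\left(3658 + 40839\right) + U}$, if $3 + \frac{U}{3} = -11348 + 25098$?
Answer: $\frac{1}{85738} \approx 1.1663 \cdot 10^{-5}$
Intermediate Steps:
$U = 41241$ ($U = -9 + 3 \left(-11348 + 25098\right) = -9 + 3 \cdot 13750 = -9 + 41250 = 41241$)
$\frac{1}{\left(3658 + 40839\right) + U} = \frac{1}{\left(3658 + 40839\right) + 41241} = \frac{1}{44497 + 41241} = \frac{1}{85738}$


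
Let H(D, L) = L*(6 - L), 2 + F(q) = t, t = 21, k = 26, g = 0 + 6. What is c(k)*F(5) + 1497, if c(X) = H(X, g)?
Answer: 1497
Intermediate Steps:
g = 6
F(q) = 19 (F(q) = -2 + 21 = 19)
c(X) = 0 (c(X) = 6*(6 - 1*6) = 6*(6 - 6) = 6*0 = 0)
c(k)*F(5) + 1497 = 0*19 + 1497 = 0 + 1497 = 1497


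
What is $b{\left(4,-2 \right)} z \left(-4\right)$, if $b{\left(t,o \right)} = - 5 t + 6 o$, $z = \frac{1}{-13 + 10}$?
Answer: $- \frac{128}{3} \approx -42.667$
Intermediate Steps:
$z = - \frac{1}{3}$ ($z = \frac{1}{-3} = - \frac{1}{3} \approx -0.33333$)
$b{\left(4,-2 \right)} z \left(-4\right) = \left(\left(-5\right) 4 + 6 \left(-2\right)\right) \left(- \frac{1}{3}\right) \left(-4\right) = \left(-20 - 12\right) \left(- \frac{1}{3}\right) \left(-4\right) = \left(-32\right) \left(- \frac{1}{3}\right) \left(-4\right) = \frac{32}{3} \left(-4\right) = - \frac{128}{3}$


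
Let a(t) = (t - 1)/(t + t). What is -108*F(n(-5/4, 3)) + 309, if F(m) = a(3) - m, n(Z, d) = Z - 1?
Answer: 30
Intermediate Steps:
n(Z, d) = -1 + Z
a(t) = (-1 + t)/(2*t) (a(t) = (-1 + t)/((2*t)) = (-1 + t)*(1/(2*t)) = (-1 + t)/(2*t))
F(m) = 1/3 - m (F(m) = (1/2)*(-1 + 3)/3 - m = (1/2)*(1/3)*2 - m = 1/3 - m)
-108*F(n(-5/4, 3)) + 309 = -108*(1/3 - (-1 - 5/4)) + 309 = -108*(1/3 - 1*(-9/4)) + 309 = -108*(1/3 + 9/4) + 309 = -108*31/12 + 309 = -279 + 309 = 30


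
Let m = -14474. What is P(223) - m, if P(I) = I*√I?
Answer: 14474 + 223*√223 ≈ 17804.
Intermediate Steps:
P(I) = I^(3/2)
P(223) - m = 223^(3/2) - 1*(-14474) = 223*√223 + 14474 = 14474 + 223*√223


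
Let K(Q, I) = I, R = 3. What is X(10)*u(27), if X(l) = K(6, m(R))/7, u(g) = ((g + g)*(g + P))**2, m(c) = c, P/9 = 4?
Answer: 4960116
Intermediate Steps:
P = 36 (P = 9*4 = 36)
u(g) = 4*g**2*(36 + g)**2 (u(g) = ((g + g)*(g + 36))**2 = ((2*g)*(36 + g))**2 = (2*g*(36 + g))**2 = 4*g**2*(36 + g)**2)
X(l) = 3/7
X(10)*u(27) = 3*(4*27**2*(36 + 27)**2)/7 = 3*(4*729*63**2)/7 = 3*(4*729*3969)/7 = (3/7)*11573604 = 4960116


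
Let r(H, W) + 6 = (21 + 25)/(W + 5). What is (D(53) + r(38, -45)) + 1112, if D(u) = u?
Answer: 23157/20 ≈ 1157.8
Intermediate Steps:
r(H, W) = -6 + 46/(5 + W) (r(H, W) = -6 + (21 + 25)/(W + 5) = -6 + 46/(5 + W))
(D(53) + r(38, -45)) + 1112 = (53 + 2*(8 - 3*(-45))/(5 - 45)) + 1112 = (53 + 2*(8 + 135)/(-40)) + 1112 = (53 + 2*(-1/40)*143) + 1112 = (53 - 143/20) + 1112 = 917/20 + 1112 = 23157/20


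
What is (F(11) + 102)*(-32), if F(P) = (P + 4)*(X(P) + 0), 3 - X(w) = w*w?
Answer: 53376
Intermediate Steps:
X(w) = 3 - w**2 (X(w) = 3 - w*w = 3 - w**2)
F(P) = (3 - P**2)*(4 + P) (F(P) = (P + 4)*((3 - P**2) + 0) = (4 + P)*(3 - P**2) = (3 - P**2)*(4 + P))
(F(11) + 102)*(-32) = (-(-3 + 11**2)*(4 + 11) + 102)*(-32) = (-1*(-3 + 121)*15 + 102)*(-32) = (-1*118*15 + 102)*(-32) = (-1770 + 102)*(-32) = -1668*(-32) = 53376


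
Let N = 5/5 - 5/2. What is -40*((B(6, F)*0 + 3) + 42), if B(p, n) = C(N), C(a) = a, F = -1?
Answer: -1800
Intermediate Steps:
N = -3/2 (N = 5*(1/5) - 5*1/2 = 1 - 5/2 = -3/2 ≈ -1.5000)
B(p, n) = -3/2
-40*((B(6, F)*0 + 3) + 42) = -40*((-3/2*0 + 3) + 42) = -40*((0 + 3) + 42) = -40*(3 + 42) = -40*45 = -1800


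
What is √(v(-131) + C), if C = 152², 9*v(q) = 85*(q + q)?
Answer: √185666/3 ≈ 143.63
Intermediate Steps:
v(q) = 170*q/9 (v(q) = (85*(q + q))/9 = (85*(2*q))/9 = (170*q)/9 = 170*q/9)
C = 23104
√(v(-131) + C) = √((170/9)*(-131) + 23104) = √(-22270/9 + 23104) = √(185666/9) = √185666/3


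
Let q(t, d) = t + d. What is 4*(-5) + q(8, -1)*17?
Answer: 99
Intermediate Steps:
q(t, d) = d + t
4*(-5) + q(8, -1)*17 = 4*(-5) + (-1 + 8)*17 = -20 + 7*17 = -20 + 119 = 99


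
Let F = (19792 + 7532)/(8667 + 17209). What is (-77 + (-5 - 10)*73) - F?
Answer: -7588499/6469 ≈ -1173.1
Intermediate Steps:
F = 6831/6469 (F = 27324/25876 = 27324*(1/25876) = 6831/6469 ≈ 1.0560)
(-77 + (-5 - 10)*73) - F = (-77 + (-5 - 10)*73) - 1*6831/6469 = (-77 - 15*73) - 6831/6469 = (-77 - 1095) - 6831/6469 = -1172 - 6831/6469 = -7588499/6469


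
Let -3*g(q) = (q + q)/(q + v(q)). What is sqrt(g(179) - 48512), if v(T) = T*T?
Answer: I*sqrt(392947230)/90 ≈ 220.25*I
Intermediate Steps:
v(T) = T**2
g(q) = -2*q/(3*(q + q**2)) (g(q) = -(q + q)/(3*(q + q**2)) = -2*q/(3*(q + q**2)))
sqrt(g(179) - 48512) = sqrt(-2/(3 + 3*179) - 48512) = sqrt(-2/(3 + 537) - 48512) = sqrt(-2/540 - 48512) = sqrt(-2*1/540 - 48512) = sqrt(-1/270 - 48512) = sqrt(-13098241/270) = I*sqrt(392947230)/90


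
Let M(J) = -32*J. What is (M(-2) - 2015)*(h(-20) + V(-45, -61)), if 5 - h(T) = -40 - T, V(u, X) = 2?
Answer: -52677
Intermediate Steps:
h(T) = 45 + T (h(T) = 5 - (-40 - T) = 5 + (40 + T) = 45 + T)
(M(-2) - 2015)*(h(-20) + V(-45, -61)) = (-32*(-2) - 2015)*((45 - 20) + 2) = (64 - 2015)*(25 + 2) = -1951*27 = -52677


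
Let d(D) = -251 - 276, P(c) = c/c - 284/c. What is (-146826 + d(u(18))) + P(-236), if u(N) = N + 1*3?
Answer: -8693697/59 ≈ -1.4735e+5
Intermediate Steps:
u(N) = 3 + N (u(N) = N + 3 = 3 + N)
P(c) = 1 - 284/c
d(D) = -527
(-146826 + d(u(18))) + P(-236) = (-146826 - 527) + (-284 - 236)/(-236) = -147353 - 1/236*(-520) = -147353 + 130/59 = -8693697/59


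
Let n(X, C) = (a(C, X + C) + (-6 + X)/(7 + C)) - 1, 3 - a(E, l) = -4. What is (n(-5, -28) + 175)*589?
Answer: 2245268/21 ≈ 1.0692e+5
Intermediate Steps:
a(E, l) = 7 (a(E, l) = 3 - 1*(-4) = 3 + 4 = 7)
n(X, C) = 6 + (-6 + X)/(7 + C) (n(X, C) = (7 + (-6 + X)/(7 + C)) - 1 = 6 + (-6 + X)/(7 + C))
(n(-5, -28) + 175)*589 = ((36 - 5 + 6*(-28))/(7 - 28) + 175)*589 = ((36 - 5 - 168)/(-21) + 175)*589 = (-1/21*(-137) + 175)*589 = (137/21 + 175)*589 = (3812/21)*589 = 2245268/21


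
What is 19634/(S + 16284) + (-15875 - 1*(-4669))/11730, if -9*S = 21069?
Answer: 37030781/81775695 ≈ 0.45283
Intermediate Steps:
S = -2341 (S = -⅑*21069 = -2341)
19634/(S + 16284) + (-15875 - 1*(-4669))/11730 = 19634/(-2341 + 16284) + (-15875 - 1*(-4669))/11730 = 19634/13943 + (-15875 + 4669)*(1/11730) = 19634*(1/13943) - 11206*1/11730 = 19634/13943 - 5603/5865 = 37030781/81775695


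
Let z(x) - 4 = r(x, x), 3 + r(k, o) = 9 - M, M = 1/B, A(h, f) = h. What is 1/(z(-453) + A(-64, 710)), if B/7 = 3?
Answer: -21/1135 ≈ -0.018502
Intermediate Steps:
B = 21 (B = 7*3 = 21)
M = 1/21 ≈ 0.047619
r(k, o) = 125/21 (r(k, o) = -3 + (9 - 1*1/21) = -3 + (9 - 1/21) = -3 + 188/21 = 125/21)
z(x) = 209/21 (z(x) = 4 + 125/21 = 209/21)
1/(z(-453) + A(-64, 710)) = 1/(209/21 - 64) = 1/(-1135/21) = -21/1135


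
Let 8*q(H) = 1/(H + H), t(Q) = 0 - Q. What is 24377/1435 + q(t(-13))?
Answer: 5071851/298480 ≈ 16.992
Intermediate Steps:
t(Q) = -Q
q(H) = 1/(16*H) (q(H) = 1/(8*(H + H)) = 1/(8*((2*H))) = (1/(2*H))/8 = 1/(16*H))
24377/1435 + q(t(-13)) = 24377/1435 + 1/(16*((-1*(-13)))) = 24377*(1/1435) + (1/16)/13 = 24377/1435 + (1/16)*(1/13) = 24377/1435 + 1/208 = 5071851/298480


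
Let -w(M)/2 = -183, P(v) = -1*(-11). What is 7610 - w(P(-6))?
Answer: 7244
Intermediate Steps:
P(v) = 11
w(M) = 366 (w(M) = -2*(-183) = 366)
7610 - w(P(-6)) = 7610 - 1*366 = 7610 - 366 = 7244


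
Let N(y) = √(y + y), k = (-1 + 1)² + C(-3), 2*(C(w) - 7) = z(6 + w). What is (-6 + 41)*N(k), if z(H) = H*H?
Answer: 35*√23 ≈ 167.85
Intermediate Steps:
z(H) = H²
C(w) = 7 + (6 + w)²/2
k = 23/2 (k = (-1 + 1)² + (7 + (6 - 3)²/2) = 0² + (7 + (½)*3²) = 0 + (7 + (½)*9) = 0 + (7 + 9/2) = 0 + 23/2 = 23/2 ≈ 11.500)
N(y) = √2*√y (N(y) = √(2*y) = √2*√y)
(-6 + 41)*N(k) = (-6 + 41)*(√2*√(23/2)) = 35*(√2*(√46/2)) = 35*√23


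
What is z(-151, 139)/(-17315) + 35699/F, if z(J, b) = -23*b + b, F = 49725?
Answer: 154037447/172197675 ≈ 0.89454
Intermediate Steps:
z(J, b) = -22*b
z(-151, 139)/(-17315) + 35699/F = -22*139/(-17315) + 35699/49725 = -3058*(-1/17315) + 35699*(1/49725) = 3058/17315 + 35699/49725 = 154037447/172197675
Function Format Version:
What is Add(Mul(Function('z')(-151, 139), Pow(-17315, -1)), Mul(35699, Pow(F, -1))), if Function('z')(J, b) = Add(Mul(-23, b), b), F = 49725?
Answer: Rational(154037447, 172197675) ≈ 0.89454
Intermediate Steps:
Function('z')(J, b) = Mul(-22, b)
Add(Mul(Function('z')(-151, 139), Pow(-17315, -1)), Mul(35699, Pow(F, -1))) = Add(Mul(Mul(-22, 139), Pow(-17315, -1)), Mul(35699, Pow(49725, -1))) = Add(Mul(-3058, Rational(-1, 17315)), Mul(35699, Rational(1, 49725))) = Add(Rational(3058, 17315), Rational(35699, 49725)) = Rational(154037447, 172197675)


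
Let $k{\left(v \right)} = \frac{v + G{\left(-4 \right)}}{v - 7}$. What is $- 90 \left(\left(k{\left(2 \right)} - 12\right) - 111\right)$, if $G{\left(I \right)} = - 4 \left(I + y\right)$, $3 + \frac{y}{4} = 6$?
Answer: $10530$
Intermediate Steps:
$y = 12$ ($y = -12 + 4 \cdot 6 = -12 + 24 = 12$)
$G{\left(I \right)} = -48 - 4 I$ ($G{\left(I \right)} = - 4 \left(I + 12\right) = - 4 \left(12 + I\right) = -48 - 4 I$)
$k{\left(v \right)} = \frac{-32 + v}{-7 + v}$ ($k{\left(v \right)} = \frac{v - 32}{v - 7} = \frac{v + \left(-48 + 16\right)}{-7 + v} = \frac{v - 32}{-7 + v} = \frac{-32 + v}{-7 + v}$)
$- 90 \left(\left(k{\left(2 \right)} - 12\right) - 111\right) = - 90 \left(\left(\frac{-32 + 2}{-7 + 2} - 12\right) - 111\right) = - 90 \left(\left(\frac{1}{-5} \left(-30\right) - 12\right) - 111\right) = - 90 \left(\left(\left(- \frac{1}{5}\right) \left(-30\right) - 12\right) - 111\right) = - 90 \left(\left(6 - 12\right) - 111\right) = - 90 \left(-6 - 111\right) = \left(-90\right) \left(-117\right) = 10530$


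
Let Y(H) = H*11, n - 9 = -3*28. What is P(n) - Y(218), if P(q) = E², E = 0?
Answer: -2398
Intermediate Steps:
n = -75 (n = 9 - 3*28 = 9 - 84 = -75)
Y(H) = 11*H
P(q) = 0 (P(q) = 0² = 0)
P(n) - Y(218) = 0 - 11*218 = 0 - 1*2398 = 0 - 2398 = -2398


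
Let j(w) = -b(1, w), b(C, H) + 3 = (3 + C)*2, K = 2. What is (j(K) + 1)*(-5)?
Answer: 20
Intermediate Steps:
b(C, H) = 3 + 2*C (b(C, H) = -3 + (3 + C)*2 = -3 + (6 + 2*C) = 3 + 2*C)
j(w) = -5 (j(w) = -(3 + 2*1) = -(3 + 2) = -1*5 = -5)
(j(K) + 1)*(-5) = (-5 + 1)*(-5) = -4*(-5) = 20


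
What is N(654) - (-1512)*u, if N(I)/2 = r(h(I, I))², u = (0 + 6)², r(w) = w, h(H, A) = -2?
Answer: 54440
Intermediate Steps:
u = 36 (u = 6² = 36)
N(I) = 8 (N(I) = 2*(-2)² = 2*4 = 8)
N(654) - (-1512)*u = 8 - (-1512)*36 = 8 - 1*(-54432) = 8 + 54432 = 54440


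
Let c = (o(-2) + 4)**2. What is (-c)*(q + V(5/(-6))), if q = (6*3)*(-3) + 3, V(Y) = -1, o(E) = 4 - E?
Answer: 5200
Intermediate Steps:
c = 100 (c = ((4 - 1*(-2)) + 4)**2 = ((4 + 2) + 4)**2 = (6 + 4)**2 = 10**2 = 100)
q = -51 (q = 18*(-3) + 3 = -54 + 3 = -51)
(-c)*(q + V(5/(-6))) = (-1*100)*(-51 - 1) = -100*(-52) = 5200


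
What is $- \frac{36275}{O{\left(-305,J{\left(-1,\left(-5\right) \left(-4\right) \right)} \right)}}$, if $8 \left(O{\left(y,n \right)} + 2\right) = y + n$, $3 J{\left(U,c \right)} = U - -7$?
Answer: $\frac{290200}{319} \approx 909.72$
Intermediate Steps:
$J{\left(U,c \right)} = \frac{7}{3} + \frac{U}{3}$ ($J{\left(U,c \right)} = \frac{U - -7}{3} = \frac{U + 7}{3} = \frac{7 + U}{3} = \frac{7}{3} + \frac{U}{3}$)
$O{\left(y,n \right)} = -2 + \frac{n}{8} + \frac{y}{8}$ ($O{\left(y,n \right)} = -2 + \frac{y + n}{8} = -2 + \frac{n + y}{8} = -2 + \left(\frac{n}{8} + \frac{y}{8}\right) = -2 + \frac{n}{8} + \frac{y}{8}$)
$- \frac{36275}{O{\left(-305,J{\left(-1,\left(-5\right) \left(-4\right) \right)} \right)}} = - \frac{36275}{-2 + \frac{\frac{7}{3} + \frac{1}{3} \left(-1\right)}{8} + \frac{1}{8} \left(-305\right)} = - \frac{36275}{-2 + \frac{\frac{7}{3} - \frac{1}{3}}{8} - \frac{305}{8}} = - \frac{36275}{-2 + \frac{1}{8} \cdot 2 - \frac{305}{8}} = - \frac{36275}{-2 + \frac{1}{4} - \frac{305}{8}} = - \frac{36275}{- \frac{319}{8}} = \left(-36275\right) \left(- \frac{8}{319}\right) = \frac{290200}{319}$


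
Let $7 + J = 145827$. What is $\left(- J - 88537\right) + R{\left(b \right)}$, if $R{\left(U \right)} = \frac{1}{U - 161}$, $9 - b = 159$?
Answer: $- \frac{72885028}{311} \approx -2.3436 \cdot 10^{5}$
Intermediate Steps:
$J = 145820$ ($J = -7 + 145827 = 145820$)
$b = -150$ ($b = 9 - 159 = -150$)
$R{\left(U \right)} = \frac{1}{-161 + U}$
$\left(- J - 88537\right) + R{\left(b \right)} = \left(\left(-1\right) 145820 - 88537\right) + \frac{1}{-161 - 150} = \left(-145820 - 88537\right) + \frac{1}{-311} = -234357 - \frac{1}{311} = - \frac{72885028}{311}$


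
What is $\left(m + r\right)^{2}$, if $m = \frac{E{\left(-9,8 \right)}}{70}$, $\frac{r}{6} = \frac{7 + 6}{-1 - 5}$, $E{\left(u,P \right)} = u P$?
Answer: $\frac{241081}{1225} \approx 196.8$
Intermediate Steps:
$E{\left(u,P \right)} = P u$
$r = -13$ ($r = 6 \frac{7 + 6}{-1 - 5} = 6 \frac{13}{-6} = 6 \cdot 13 \left(- \frac{1}{6}\right) = 6 \left(- \frac{13}{6}\right) = -13$)
$m = - \frac{36}{35}$ ($m = \frac{8 \left(-9\right)}{70} = \left(-72\right) \frac{1}{70} = - \frac{36}{35} \approx -1.0286$)
$\left(m + r\right)^{2} = \left(- \frac{36}{35} - 13\right)^{2} = \left(- \frac{491}{35}\right)^{2} = \frac{241081}{1225}$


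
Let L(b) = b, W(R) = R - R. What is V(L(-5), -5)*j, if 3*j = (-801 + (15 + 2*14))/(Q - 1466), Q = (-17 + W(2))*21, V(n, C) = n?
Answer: -3790/5469 ≈ -0.69300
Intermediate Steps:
W(R) = 0
Q = -357 (Q = (-17 + 0)*21 = -17*21 = -357)
j = 758/5469 (j = ((-801 + (15 + 2*14))/(-357 - 1466))/3 = ((-801 + (15 + 28))/(-1823))/3 = ((-801 + 43)*(-1/1823))/3 = (-758*(-1/1823))/3 = (⅓)*(758/1823) = 758/5469 ≈ 0.13860)
V(L(-5), -5)*j = -5*758/5469 = -3790/5469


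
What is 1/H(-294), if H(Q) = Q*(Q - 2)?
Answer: 1/87024 ≈ 1.1491e-5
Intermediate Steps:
H(Q) = Q*(-2 + Q)
1/H(-294) = 1/(-294*(-2 - 294)) = 1/(-294*(-296)) = 1/87024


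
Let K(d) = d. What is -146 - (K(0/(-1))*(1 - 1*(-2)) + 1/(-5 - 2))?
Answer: -1021/7 ≈ -145.86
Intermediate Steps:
-146 - (K(0/(-1))*(1 - 1*(-2)) + 1/(-5 - 2)) = -146 - ((0/(-1))*(1 - 1*(-2)) + 1/(-5 - 2)) = -146 - ((0*(-1))*(1 + 2) + 1/(-7)) = -146 - (0*3 - ⅐) = -146 - (0 - ⅐) = -146 - 1*(-⅐) = -146 + ⅐ = -1021/7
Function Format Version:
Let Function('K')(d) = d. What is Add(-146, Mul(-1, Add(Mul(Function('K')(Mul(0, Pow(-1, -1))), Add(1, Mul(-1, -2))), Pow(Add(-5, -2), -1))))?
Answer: Rational(-1021, 7) ≈ -145.86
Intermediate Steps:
Add(-146, Mul(-1, Add(Mul(Function('K')(Mul(0, Pow(-1, -1))), Add(1, Mul(-1, -2))), Pow(Add(-5, -2), -1)))) = Add(-146, Mul(-1, Add(Mul(Mul(0, Pow(-1, -1)), Add(1, Mul(-1, -2))), Pow(Add(-5, -2), -1)))) = Add(-146, Mul(-1, Add(Mul(Mul(0, -1), Add(1, 2)), Pow(-7, -1)))) = Add(-146, Mul(-1, Add(Mul(0, 3), Rational(-1, 7)))) = Add(-146, Mul(-1, Add(0, Rational(-1, 7)))) = Add(-146, Mul(-1, Rational(-1, 7))) = Add(-146, Rational(1, 7)) = Rational(-1021, 7)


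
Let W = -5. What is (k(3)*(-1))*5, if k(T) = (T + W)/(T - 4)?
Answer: -10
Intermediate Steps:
k(T) = (-5 + T)/(-4 + T) (k(T) = (T - 5)/(T - 4) = (-5 + T)/(-4 + T))
(k(3)*(-1))*5 = (((-5 + 3)/(-4 + 3))*(-1))*5 = ((-2/(-1))*(-1))*5 = (-1*(-2)*(-1))*5 = (2*(-1))*5 = -2*5 = -10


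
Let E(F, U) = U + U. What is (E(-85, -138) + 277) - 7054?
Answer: -7053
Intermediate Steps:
E(F, U) = 2*U
(E(-85, -138) + 277) - 7054 = (2*(-138) + 277) - 7054 = (-276 + 277) - 7054 = 1 - 7054 = -7053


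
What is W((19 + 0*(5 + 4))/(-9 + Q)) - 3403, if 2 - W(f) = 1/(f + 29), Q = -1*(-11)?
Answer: -261879/77 ≈ -3401.0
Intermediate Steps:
Q = 11
W(f) = 2 - 1/(29 + f) (W(f) = 2 - 1/(f + 29) = 2 - 1/(29 + f))
W((19 + 0*(5 + 4))/(-9 + Q)) - 3403 = (57 + 2*((19 + 0*(5 + 4))/(-9 + 11)))/(29 + (19 + 0*(5 + 4))/(-9 + 11)) - 3403 = (57 + 2*((19 + 0*9)/2))/(29 + (19 + 0*9)/2) - 3403 = (57 + 2*((19 + 0)*(1/2)))/(29 + (19 + 0)*(1/2)) - 3403 = (57 + 2*(19*(1/2)))/(29 + 19*(1/2)) - 3403 = (57 + 2*(19/2))/(29 + 19/2) - 3403 = (57 + 19)/(77/2) - 3403 = (2/77)*76 - 3403 = 152/77 - 3403 = -261879/77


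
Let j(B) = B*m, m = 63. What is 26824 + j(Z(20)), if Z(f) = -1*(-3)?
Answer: 27013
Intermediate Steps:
Z(f) = 3
j(B) = 63*B (j(B) = B*63 = 63*B)
26824 + j(Z(20)) = 26824 + 63*3 = 26824 + 189 = 27013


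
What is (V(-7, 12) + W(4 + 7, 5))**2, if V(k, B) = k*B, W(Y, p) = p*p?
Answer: 3481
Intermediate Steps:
W(Y, p) = p**2
V(k, B) = B*k
(V(-7, 12) + W(4 + 7, 5))**2 = (12*(-7) + 5**2)**2 = (-84 + 25)**2 = (-59)**2 = 3481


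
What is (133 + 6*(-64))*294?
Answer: -73794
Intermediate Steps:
(133 + 6*(-64))*294 = (133 - 384)*294 = -251*294 = -73794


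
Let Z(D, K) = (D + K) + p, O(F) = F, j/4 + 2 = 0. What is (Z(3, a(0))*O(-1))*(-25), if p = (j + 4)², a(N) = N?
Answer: 475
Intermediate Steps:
j = -8 (j = -8 + 4*0 = -8 + 0 = -8)
p = 16 (p = (-8 + 4)² = (-4)² = 16)
Z(D, K) = 16 + D + K (Z(D, K) = (D + K) + 16 = 16 + D + K)
(Z(3, a(0))*O(-1))*(-25) = ((16 + 3 + 0)*(-1))*(-25) = (19*(-1))*(-25) = -19*(-25) = 475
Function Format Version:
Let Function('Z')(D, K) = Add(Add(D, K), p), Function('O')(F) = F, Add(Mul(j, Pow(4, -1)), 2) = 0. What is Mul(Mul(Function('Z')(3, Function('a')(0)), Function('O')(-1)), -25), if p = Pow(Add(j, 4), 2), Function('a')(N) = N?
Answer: 475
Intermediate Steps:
j = -8 (j = Add(-8, Mul(4, 0)) = Add(-8, 0) = -8)
p = 16 (p = Pow(Add(-8, 4), 2) = Pow(-4, 2) = 16)
Function('Z')(D, K) = Add(16, D, K) (Function('Z')(D, K) = Add(Add(D, K), 16) = Add(16, D, K))
Mul(Mul(Function('Z')(3, Function('a')(0)), Function('O')(-1)), -25) = Mul(Mul(Add(16, 3, 0), -1), -25) = Mul(Mul(19, -1), -25) = Mul(-19, -25) = 475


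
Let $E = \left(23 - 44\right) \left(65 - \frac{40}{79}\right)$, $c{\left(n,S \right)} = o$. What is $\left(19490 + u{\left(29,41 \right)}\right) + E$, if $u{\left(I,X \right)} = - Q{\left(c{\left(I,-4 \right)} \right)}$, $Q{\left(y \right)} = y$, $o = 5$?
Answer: $\frac{1432320}{79} \approx 18131.0$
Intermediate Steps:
$c{\left(n,S \right)} = 5$
$u{\left(I,X \right)} = -5$ ($u{\left(I,X \right)} = \left(-1\right) 5 = -5$)
$E = - \frac{106995}{79}$ ($E = \left(23 - 44\right) \left(65 - \frac{40}{79}\right) = - 21 \left(65 - \frac{40}{79}\right) = \left(-21\right) \frac{5095}{79} = - \frac{106995}{79} \approx -1354.4$)
$\left(19490 + u{\left(29,41 \right)}\right) + E = \left(19490 - 5\right) - \frac{106995}{79} = 19485 - \frac{106995}{79} = \frac{1432320}{79}$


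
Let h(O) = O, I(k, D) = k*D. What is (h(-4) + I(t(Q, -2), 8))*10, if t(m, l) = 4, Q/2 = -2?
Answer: 280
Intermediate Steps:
Q = -4 (Q = 2*(-2) = -4)
I(k, D) = D*k
(h(-4) + I(t(Q, -2), 8))*10 = (-4 + 8*4)*10 = (-4 + 32)*10 = 28*10 = 280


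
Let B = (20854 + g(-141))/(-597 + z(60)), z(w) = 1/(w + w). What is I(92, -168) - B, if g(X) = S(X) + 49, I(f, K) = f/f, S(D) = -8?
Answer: 2579039/71639 ≈ 36.000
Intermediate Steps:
z(w) = 1/(2*w)
I(f, K) = 1
g(X) = 41 (g(X) = -8 + 49 = 41)
B = -2507400/71639 (B = (20854 + 41)/(-597 + (1/2)/60) = 20895/(-597 + (1/2)*(1/60)) = 20895/(-597 + 1/120) = 20895/(-71639/120) = 20895*(-120/71639) = -2507400/71639 ≈ -35.000)
I(92, -168) - B = 1 - 1*(-2507400/71639) = 1 + 2507400/71639 = 2579039/71639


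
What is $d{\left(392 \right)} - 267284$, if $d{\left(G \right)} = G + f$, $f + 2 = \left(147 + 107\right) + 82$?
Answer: $-266558$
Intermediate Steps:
$f = 334$ ($f = -2 + \left(\left(147 + 107\right) + 82\right) = -2 + \left(254 + 82\right) = -2 + 336 = 334$)
$d{\left(G \right)} = 334 + G$ ($d{\left(G \right)} = G + 334 = 334 + G$)
$d{\left(392 \right)} - 267284 = \left(334 + 392\right) - 267284 = 726 - 267284 = -266558$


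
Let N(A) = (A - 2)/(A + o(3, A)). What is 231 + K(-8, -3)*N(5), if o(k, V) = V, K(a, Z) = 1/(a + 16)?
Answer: 18483/80 ≈ 231.04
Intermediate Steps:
K(a, Z) = 1/(16 + a)
N(A) = (-2 + A)/(2*A) (N(A) = (A - 2)/(A + A) = (-2 + A)/((2*A)) = (-2 + A)*(1/(2*A)) = (-2 + A)/(2*A))
231 + K(-8, -3)*N(5) = 231 + ((1/2)*(-2 + 5)/5)/(16 - 8) = 231 + ((1/2)*(1/5)*3)/8 = 231 + (1/8)*(3/10) = 231 + 3/80 = 18483/80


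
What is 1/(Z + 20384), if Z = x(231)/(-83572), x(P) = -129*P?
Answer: 83572/1703561447 ≈ 4.9057e-5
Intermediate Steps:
Z = 29799/83572 (Z = -129*231/(-83572) = -29799*(-1/83572) = 29799/83572 ≈ 0.35657)
1/(Z + 20384) = 1/(29799/83572 + 20384) = 1/(1703561447/83572) = 83572/1703561447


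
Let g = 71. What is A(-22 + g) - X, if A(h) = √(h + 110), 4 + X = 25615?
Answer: -25611 + √159 ≈ -25598.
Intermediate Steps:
X = 25611 (X = -4 + 25615 = 25611)
A(h) = √(110 + h)
A(-22 + g) - X = √(110 + (-22 + 71)) - 1*25611 = √(110 + 49) - 25611 = √159 - 25611 = -25611 + √159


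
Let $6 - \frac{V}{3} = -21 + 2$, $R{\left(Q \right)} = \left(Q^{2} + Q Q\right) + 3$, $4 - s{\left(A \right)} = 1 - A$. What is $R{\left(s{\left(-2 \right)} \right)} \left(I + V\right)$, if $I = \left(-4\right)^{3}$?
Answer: $55$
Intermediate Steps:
$s{\left(A \right)} = 3 + A$ ($s{\left(A \right)} = 4 - \left(1 - A\right) = 4 + \left(-1 + A\right) = 3 + A$)
$R{\left(Q \right)} = 3 + 2 Q^{2}$ ($R{\left(Q \right)} = \left(Q^{2} + Q^{2}\right) + 3 = 2 Q^{2} + 3 = 3 + 2 Q^{2}$)
$I = -64$
$V = 75$ ($V = 18 - 3 \left(-21 + 2\right) = 18 - -57 = 18 + 57 = 75$)
$R{\left(s{\left(-2 \right)} \right)} \left(I + V\right) = \left(3 + 2 \left(3 - 2\right)^{2}\right) \left(-64 + 75\right) = \left(3 + 2 \cdot 1^{2}\right) 11 = \left(3 + 2 \cdot 1\right) 11 = \left(3 + 2\right) 11 = 5 \cdot 11 = 55$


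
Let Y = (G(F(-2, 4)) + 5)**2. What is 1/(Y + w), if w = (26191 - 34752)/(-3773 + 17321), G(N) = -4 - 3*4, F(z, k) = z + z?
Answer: 13548/1630747 ≈ 0.0083078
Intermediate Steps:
F(z, k) = 2*z
G(N) = -16 (G(N) = -4 - 12 = -16)
Y = 121 (Y = (-16 + 5)**2 = (-11)**2 = 121)
w = -8561/13548 ≈ -0.63190
1/(Y + w) = 1/(121 - 8561/13548) = 1/(1630747/13548) = 13548/1630747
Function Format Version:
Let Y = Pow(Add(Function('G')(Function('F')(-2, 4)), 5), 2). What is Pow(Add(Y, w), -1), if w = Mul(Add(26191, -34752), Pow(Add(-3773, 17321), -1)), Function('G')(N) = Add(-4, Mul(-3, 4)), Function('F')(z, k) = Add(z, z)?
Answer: Rational(13548, 1630747) ≈ 0.0083078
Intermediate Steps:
Function('F')(z, k) = Mul(2, z)
Function('G')(N) = -16 (Function('G')(N) = Add(-4, -12) = -16)
Y = 121 (Y = Pow(Add(-16, 5), 2) = Pow(-11, 2) = 121)
w = Rational(-8561, 13548) (w = Mul(-8561, Pow(13548, -1)) = Mul(-8561, Rational(1, 13548)) = Rational(-8561, 13548) ≈ -0.63190)
Pow(Add(Y, w), -1) = Pow(Add(121, Rational(-8561, 13548)), -1) = Pow(Rational(1630747, 13548), -1) = Rational(13548, 1630747)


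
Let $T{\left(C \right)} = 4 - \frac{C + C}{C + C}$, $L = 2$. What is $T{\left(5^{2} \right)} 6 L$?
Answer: $36$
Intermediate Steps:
$T{\left(C \right)} = 3$ ($T{\left(C \right)} = 4 - \frac{2 C}{2 C} = 4 - 2 C \frac{1}{2 C} = 4 - 1 = 3$)
$T{\left(5^{2} \right)} 6 L = 3 \cdot 6 \cdot 2 = 18 \cdot 2 = 36$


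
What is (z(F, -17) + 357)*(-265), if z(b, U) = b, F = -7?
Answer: -92750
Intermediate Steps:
(z(F, -17) + 357)*(-265) = (-7 + 357)*(-265) = 350*(-265) = -92750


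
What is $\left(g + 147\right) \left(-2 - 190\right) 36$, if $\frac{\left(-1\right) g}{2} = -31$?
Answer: $-1444608$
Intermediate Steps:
$g = 62$ ($g = \left(-2\right) \left(-31\right) = 62$)
$\left(g + 147\right) \left(-2 - 190\right) 36 = \left(62 + 147\right) \left(-2 - 190\right) 36 = 209 \left(-192\right) 36 = \left(-40128\right) 36 = -1444608$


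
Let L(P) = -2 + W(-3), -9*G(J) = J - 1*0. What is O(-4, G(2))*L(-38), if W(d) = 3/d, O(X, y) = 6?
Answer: -18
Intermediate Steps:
G(J) = -J/9 (G(J) = -(J - 1*0)/9 = -(J + 0)/9 = -J/9)
L(P) = -3 (L(P) = -2 + 3/(-3) = -2 + 3*(-⅓) = -2 - 1 = -3)
O(-4, G(2))*L(-38) = 6*(-3) = -18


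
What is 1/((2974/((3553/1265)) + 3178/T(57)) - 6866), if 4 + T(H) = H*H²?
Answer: -59816047/347359462318 ≈ -0.00017220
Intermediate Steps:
T(H) = -4 + H³ (T(H) = -4 + H*H² = -4 + H³)
1/((2974/((3553/1265)) + 3178/T(57)) - 6866) = 1/((2974/((3553/1265)) + 3178/(-4 + 57³)) - 6866) = 1/((2974/((3553*(1/1265))) + 3178/(-4 + 185193)) - 6866) = 1/((2974/(323/115) + 3178/185189) - 6866) = 1/((2974*(115/323) + 3178*(1/185189)) - 6866) = 1/((342010/323 + 3178/185189) - 6866) = 1/(63337516384/59816047 - 6866) = 1/(-347359462318/59816047) = -59816047/347359462318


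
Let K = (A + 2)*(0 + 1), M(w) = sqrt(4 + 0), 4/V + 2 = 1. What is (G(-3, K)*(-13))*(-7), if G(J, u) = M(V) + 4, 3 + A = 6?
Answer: 546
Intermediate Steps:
A = 3 (A = -3 + 6 = 3)
V = -4 (V = 4/(-2 + 1) = 4/(-1) = 4*(-1) = -4)
M(w) = 2 (M(w) = sqrt(4) = 2)
K = 5 (K = (3 + 2)*(0 + 1) = 5*1 = 5)
G(J, u) = 6 (G(J, u) = 2 + 4 = 6)
(G(-3, K)*(-13))*(-7) = (6*(-13))*(-7) = -78*(-7) = 546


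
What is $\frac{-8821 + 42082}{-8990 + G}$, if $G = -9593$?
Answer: $- \frac{33261}{18583} \approx -1.7899$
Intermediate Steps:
$\frac{-8821 + 42082}{-8990 + G} = \frac{-8821 + 42082}{-8990 - 9593} = \frac{33261}{-18583} = 33261 \left(- \frac{1}{18583}\right) = - \frac{33261}{18583}$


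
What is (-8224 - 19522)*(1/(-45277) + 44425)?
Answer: -55809156868104/45277 ≈ -1.2326e+9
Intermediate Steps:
(-8224 - 19522)*(1/(-45277) + 44425) = -27746*(-1/45277 + 44425) = -27746*2011430724/45277 = -55809156868104/45277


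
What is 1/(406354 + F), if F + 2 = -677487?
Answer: -1/271135 ≈ -3.6882e-6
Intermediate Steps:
F = -677489 (F = -2 - 677487 = -677489)
1/(406354 + F) = 1/(406354 - 677489) = 1/(-271135) = -1/271135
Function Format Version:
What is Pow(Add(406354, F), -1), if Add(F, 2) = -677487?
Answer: Rational(-1, 271135) ≈ -3.6882e-6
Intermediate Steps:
F = -677489 (F = Add(-2, -677487) = -677489)
Pow(Add(406354, F), -1) = Pow(Add(406354, -677489), -1) = Pow(-271135, -1) = Rational(-1, 271135)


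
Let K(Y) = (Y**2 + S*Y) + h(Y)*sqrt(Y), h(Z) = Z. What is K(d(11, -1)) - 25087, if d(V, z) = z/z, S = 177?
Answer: -24908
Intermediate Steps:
d(V, z) = 1
K(Y) = Y**2 + Y**(3/2) + 177*Y (K(Y) = (Y**2 + 177*Y) + Y*sqrt(Y) = (Y**2 + 177*Y) + Y**(3/2) = Y**2 + Y**(3/2) + 177*Y)
K(d(11, -1)) - 25087 = (1**2 + 1**(3/2) + 177*1) - 25087 = (1 + 1 + 177) - 25087 = 179 - 25087 = -24908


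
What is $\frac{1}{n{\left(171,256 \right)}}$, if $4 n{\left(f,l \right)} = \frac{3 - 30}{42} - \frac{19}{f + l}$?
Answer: $- \frac{3416}{587} \approx -5.8194$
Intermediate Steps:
$n{\left(f,l \right)} = - \frac{9}{56} - \frac{19}{4 \left(f + l\right)}$ ($n{\left(f,l \right)} = \frac{\frac{3 - 30}{42} - \frac{19}{f + l}}{4} = \frac{\left(3 - 30\right) \frac{1}{42} - \frac{19}{f + l}}{4} = \frac{\left(-27\right) \frac{1}{42} - \frac{19}{f + l}}{4} = \frac{- \frac{9}{14} - \frac{19}{f + l}}{4} = - \frac{9}{56} - \frac{19}{4 \left(f + l\right)}$)
$\frac{1}{n{\left(171,256 \right)}} = \frac{1}{\frac{1}{56} \frac{1}{171 + 256} \left(-266 - 1539 - 2304\right)} = \frac{1}{\frac{1}{56} \cdot \frac{1}{427} \left(-266 - 1539 - 2304\right)} = \frac{1}{\frac{1}{56} \cdot \frac{1}{427} \left(-4109\right)} = \frac{1}{- \frac{587}{3416}} = - \frac{3416}{587}$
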